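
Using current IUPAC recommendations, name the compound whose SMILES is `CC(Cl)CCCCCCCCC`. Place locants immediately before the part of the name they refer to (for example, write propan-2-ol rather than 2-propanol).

2-chloroundecane

The longest continuous carbon chain has 11 atoms, so the parent hydride is undecane.
The numbering direction is chosen so that the substituent locant set {2} is lower than {10} at the first point of difference.
That gives a chloro group at C-2.
The name is 2-chloroundecane.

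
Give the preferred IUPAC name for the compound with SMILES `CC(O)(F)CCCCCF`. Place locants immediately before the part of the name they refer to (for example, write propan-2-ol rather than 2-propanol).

2,7-difluoroheptan-2-ol

Counting along the main chain through the –OH group gives 7 carbons: the parent is heptane.
The highest-priority functional group is an alcohol (–OH), so the name ends in -ol.
Number the chain so that numbering from this end puts the hydroxyl group at C-2 rather than C-6.
With this numbering: the hydroxyl at C-2; fluoro groups at C-2 and C-7.
Assembling the pieces gives 2,7-difluoroheptan-2-ol.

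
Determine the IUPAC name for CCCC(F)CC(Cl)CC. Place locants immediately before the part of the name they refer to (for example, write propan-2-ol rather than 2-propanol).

The longest continuous carbon chain has 8 atoms, so the parent hydride is octane.
The numbering direction is chosen so that the substituent locant set {3,5} is lower than {4,6} at the first point of difference.
With this numbering: a chloro group at C-3; a fluoro group at C-5.
Prefixes are listed alphabetically: chloro, fluoro.
Assembling the pieces gives 3-chloro-5-fluorooctane.

3-chloro-5-fluorooctane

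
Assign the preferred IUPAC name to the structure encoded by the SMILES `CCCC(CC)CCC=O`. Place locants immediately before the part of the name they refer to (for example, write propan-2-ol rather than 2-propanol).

The longest chain bearing the –CHO group is 7 carbons long (heptane).
The highest-priority functional group is an aldehyde (terminal –CHO), so the name ends in -al.
Choose the numbering such that the aldehyde carbon is C-1 by definition.
With this numbering: an ethyl group at C-4.
The name is 4-ethylheptanal.

4-ethylheptanal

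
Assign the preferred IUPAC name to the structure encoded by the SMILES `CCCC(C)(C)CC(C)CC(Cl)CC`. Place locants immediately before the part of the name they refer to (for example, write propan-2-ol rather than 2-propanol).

The longest carbon chain is 10 atoms: the parent is decane.
The numbering direction is chosen so that the substituent locant set {3,5,7,7} is lower than {4,4,6,8} at the first point of difference.
That gives a chloro group at C-3; methyl groups at C-5 and C-7 (×2).
Prefixes are listed alphabetically: chloro, methyl.
Putting it together: 3-chloro-5,7,7-trimethyldecane.

3-chloro-5,7,7-trimethyldecane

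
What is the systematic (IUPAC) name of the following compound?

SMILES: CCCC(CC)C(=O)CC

The longest carbon chain that includes the carbonyl has 7 carbons, so the parent hydride is heptane.
The principal characteristic group is a ketone (C=O on an internal carbon), named with the suffix -one.
Number the chain so that numbering from this end puts the carbonyl group at C-3 rather than C-5.
That gives the carbonyl at C-3; an ethyl group at C-4.
The name is 4-ethylheptan-3-one.

4-ethylheptan-3-one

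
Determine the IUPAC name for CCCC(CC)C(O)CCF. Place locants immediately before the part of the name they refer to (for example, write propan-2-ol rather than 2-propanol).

4-ethyl-1-fluoroheptan-3-ol

The longest carbon chain that includes the –OH group has 7 carbons, so the parent hydride is heptane.
The principal characteristic group is an alcohol (–OH), named with the suffix -ol.
The numbering direction is chosen so that numbering from this end puts the hydroxyl group at C-3 rather than C-5.
That gives the hydroxyl at C-3; an ethyl group at C-4; a fluoro group at C-1.
Prefixes are listed alphabetically: ethyl, fluoro.
Putting it together: 4-ethyl-1-fluoroheptan-3-ol.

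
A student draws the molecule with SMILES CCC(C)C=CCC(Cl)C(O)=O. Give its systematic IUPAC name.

2-chloro-6-methyloct-4-enoic acid

The longest chain bearing the –COOH group and the multiple bond is 8 carbons long (octane).
The highest-priority functional group is a carboxylic acid (terminal –COOH), so the name ends in -oic acid.
There is one C=C double bond, indicated by the ending -ene.
Choose the numbering such that the carboxylic acid carbon is C-1 by definition.
That gives the double bond between C-4 and C-5; a chloro group at C-2; a methyl group at C-6.
Prefixes are listed alphabetically: chloro, methyl.
Assembling the pieces gives 2-chloro-6-methyloct-4-enoic acid.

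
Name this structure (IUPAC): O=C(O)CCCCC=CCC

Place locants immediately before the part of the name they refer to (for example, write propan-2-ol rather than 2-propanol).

non-6-enoic acid

The longest carbon chain that includes the –COOH group and the multiple bond has 9 carbons, so the parent hydride is nonane.
The highest-priority functional group is a carboxylic acid (terminal –COOH), so the name ends in -oic acid.
There is one C=C double bond, indicated by the ending -ene.
Number the chain so that the carboxylic acid carbon is C-1 by definition.
That gives the double bond between C-6 and C-7.
The name is non-6-enoic acid.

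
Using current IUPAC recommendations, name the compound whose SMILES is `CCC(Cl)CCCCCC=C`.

8-chlorodec-1-ene

The longest chain bearing the multiple bond is 10 carbons long (decane).
There is one C=C double bond, indicated by the ending -ene.
The numbering direction is chosen so that numbering from this end puts the double bond at C-1 rather than C-9.
That gives the double bond between C-1 and C-2; a chloro group at C-8.
Putting it together: 8-chlorodec-1-ene.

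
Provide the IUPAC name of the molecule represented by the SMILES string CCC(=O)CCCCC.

The longest chain bearing the carbonyl is 8 carbons long (octane).
A ketone (C=O on an internal carbon) is the principal characteristic group, giving the suffix -one.
Number the chain so that numbering from this end puts the carbonyl group at C-3 rather than C-6.
This places the carbonyl at C-3.
Putting it together: octan-3-one.

octan-3-one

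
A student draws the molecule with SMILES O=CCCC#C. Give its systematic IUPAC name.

The longest carbon chain that includes the –CHO group and the multiple bond has 5 carbons, so the parent hydride is pentane.
The highest-priority functional group is an aldehyde (terminal –CHO), so the name ends in -al.
There is one C≡C triple bond, indicated by the ending -yne.
The numbering direction is chosen so that the aldehyde carbon is C-1 by definition.
That gives the triple bond between C-4 and C-5.
Assembling the pieces gives pent-4-ynal.

pent-4-ynal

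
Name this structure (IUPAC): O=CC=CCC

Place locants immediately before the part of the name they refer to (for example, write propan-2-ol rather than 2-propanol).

The longest chain bearing the –CHO group and the multiple bond is 5 carbons long (pentane).
The highest-priority functional group is an aldehyde (terminal –CHO), so the name ends in -al.
A C=C double bond in the chain gives the infix -ene-.
Choose the numbering such that the aldehyde carbon is C-1 by definition.
That gives the double bond between C-2 and C-3.
Assembling the pieces gives pent-2-enal.

pent-2-enal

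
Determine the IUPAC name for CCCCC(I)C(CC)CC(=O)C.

Counting along the main chain through the carbonyl gives 9 carbons: the parent is nonane.
The principal characteristic group is a ketone (C=O on an internal carbon), named with the suffix -one.
Number the chain so that numbering from this end puts the carbonyl group at C-2 rather than C-8.
With this numbering: the carbonyl at C-2; an ethyl group at C-4; an iodo group at C-5.
Prefixes are listed alphabetically: ethyl, iodo.
Assembling the pieces gives 4-ethyl-5-iodononan-2-one.

4-ethyl-5-iodononan-2-one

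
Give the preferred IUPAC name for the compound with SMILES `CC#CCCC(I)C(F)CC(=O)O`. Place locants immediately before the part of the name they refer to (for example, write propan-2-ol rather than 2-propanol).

3-fluoro-4-iodonon-7-ynoic acid

Counting along the main chain through the –COOH group and the multiple bond gives 9 carbons: the parent is nonane.
A carboxylic acid (terminal –COOH) is the principal characteristic group, giving the suffix -oic acid.
A C≡C triple bond in the chain gives the infix -yne-.
The numbering direction is chosen so that the carboxylic acid carbon is C-1 by definition.
This places the triple bond between C-7 and C-8; a fluoro group at C-3; an iodo group at C-4.
Prefixes are listed alphabetically: fluoro, iodo.
Assembling the pieces gives 3-fluoro-4-iodonon-7-ynoic acid.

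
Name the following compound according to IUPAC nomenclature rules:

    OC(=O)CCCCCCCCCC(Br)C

The longest chain bearing the –COOH group is 12 carbons long (dodecane).
The principal characteristic group is a carboxylic acid (terminal –COOH), named with the suffix -oic acid.
Number the chain so that the carboxylic acid carbon is C-1 by definition.
This places a bromo group at C-11.
The name is 11-bromododecanoic acid.

11-bromododecanoic acid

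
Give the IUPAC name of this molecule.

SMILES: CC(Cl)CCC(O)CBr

The longest chain bearing the –OH group is 6 carbons long (hexane).
The principal characteristic group is an alcohol (–OH), named with the suffix -ol.
Number the chain so that numbering from this end puts the hydroxyl group at C-2 rather than C-5.
That gives the hydroxyl at C-2; a bromo group at C-1; a chloro group at C-5.
Prefixes are listed alphabetically: bromo, chloro.
Putting it together: 1-bromo-5-chlorohexan-2-ol.

1-bromo-5-chlorohexan-2-ol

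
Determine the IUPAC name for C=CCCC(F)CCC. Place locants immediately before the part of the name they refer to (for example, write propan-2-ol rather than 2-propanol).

The longest chain bearing the multiple bond is 8 carbons long (octane).
There is one C=C double bond, indicated by the ending -ene.
The numbering direction is chosen so that numbering from this end puts the double bond at C-1 rather than C-7.
That gives the double bond between C-1 and C-2; a fluoro group at C-5.
Putting it together: 5-fluorooct-1-ene.

5-fluorooct-1-ene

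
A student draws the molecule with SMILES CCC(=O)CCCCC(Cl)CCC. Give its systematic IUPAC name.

8-chloroundecan-3-one

The longest chain bearing the carbonyl is 11 carbons long (undecane).
A ketone (C=O on an internal carbon) is the principal characteristic group, giving the suffix -one.
Choose the numbering such that numbering from this end puts the carbonyl group at C-3 rather than C-9.
That gives the carbonyl at C-3; a chloro group at C-8.
Putting it together: 8-chloroundecan-3-one.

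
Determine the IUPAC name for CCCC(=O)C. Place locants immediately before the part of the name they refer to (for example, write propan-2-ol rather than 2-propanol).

The longest chain bearing the carbonyl is 5 carbons long (pentane).
The principal characteristic group is a ketone (C=O on an internal carbon), named with the suffix -one.
Number the chain so that numbering from this end puts the carbonyl group at C-2 rather than C-4.
This places the carbonyl at C-2.
The name is pentan-2-one.

pentan-2-one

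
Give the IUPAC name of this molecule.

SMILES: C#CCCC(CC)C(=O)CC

4-ethyloct-7-yn-3-one

The longest chain bearing the carbonyl and the multiple bond is 8 carbons long (octane).
The highest-priority functional group is a ketone (C=O on an internal carbon), so the name ends in -one.
A C≡C triple bond in the chain gives the infix -yne-.
The numbering direction is chosen so that numbering from this end puts the carbonyl group at C-3 rather than C-6.
That gives the carbonyl at C-3; the triple bond between C-7 and C-8; an ethyl group at C-4.
Putting it together: 4-ethyloct-7-yn-3-one.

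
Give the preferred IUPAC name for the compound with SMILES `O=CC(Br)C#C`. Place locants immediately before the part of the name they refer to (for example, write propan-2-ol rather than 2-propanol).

2-bromobut-3-ynal

The longest chain bearing the –CHO group and the multiple bond is 4 carbons long (butane).
The principal characteristic group is an aldehyde (terminal –CHO), named with the suffix -al.
There is one C≡C triple bond, indicated by the ending -yne.
Choose the numbering such that the aldehyde carbon is C-1 by definition.
That gives the triple bond between C-3 and C-4; a bromo group at C-2.
Assembling the pieces gives 2-bromobut-3-ynal.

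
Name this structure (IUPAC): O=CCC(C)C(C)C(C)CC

3,4,5-trimethylheptanal

The longest chain bearing the –CHO group is 7 carbons long (heptane).
The highest-priority functional group is an aldehyde (terminal –CHO), so the name ends in -al.
The numbering direction is chosen so that the aldehyde carbon is C-1 by definition.
With this numbering: methyl groups at C-3 and C-4 and C-5.
The name is 3,4,5-trimethylheptanal.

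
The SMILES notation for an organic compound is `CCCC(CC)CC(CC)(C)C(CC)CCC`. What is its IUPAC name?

The parent chain contains 10 carbons (decane).
Choose the numbering such that the substituent locant set {4,5,5,7} is lower than {4,6,6,7} at the first point of difference.
This places ethyl groups at C-4 and C-5 and C-7; a methyl group at C-5.
Prefixes are listed alphabetically: ethyl, methyl.
The name is 4,5,7-triethyl-5-methyldecane.

4,5,7-triethyl-5-methyldecane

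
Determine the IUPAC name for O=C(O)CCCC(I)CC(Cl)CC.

The longest carbon chain that includes the –COOH group has 9 carbons, so the parent hydride is nonane.
The principal characteristic group is a carboxylic acid (terminal –COOH), named with the suffix -oic acid.
The numbering direction is chosen so that the carboxylic acid carbon is C-1 by definition.
This places a chloro group at C-7; an iodo group at C-5.
The substituents are ordered alphabetically, ignoring any di-/tri- multipliers.
Assembling the pieces gives 7-chloro-5-iodononanoic acid.

7-chloro-5-iodononanoic acid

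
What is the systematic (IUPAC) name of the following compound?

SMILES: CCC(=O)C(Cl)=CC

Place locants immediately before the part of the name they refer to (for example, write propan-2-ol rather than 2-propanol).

4-chlorohex-4-en-3-one

Counting along the main chain through the carbonyl and the multiple bond gives 6 carbons: the parent is hexane.
A ketone (C=O on an internal carbon) is the principal characteristic group, giving the suffix -one.
There is one C=C double bond, indicated by the ending -ene.
Number the chain so that numbering from this end puts the carbonyl group at C-3 rather than C-4.
That gives the carbonyl at C-3; the double bond between C-4 and C-5; a chloro group at C-4.
Assembling the pieces gives 4-chlorohex-4-en-3-one.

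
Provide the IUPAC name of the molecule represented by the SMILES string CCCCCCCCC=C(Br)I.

The longest chain bearing the multiple bond is 10 carbons long (decane).
A C=C double bond in the chain gives the infix -ene-.
Number the chain so that numbering from this end puts the double bond at C-1 rather than C-9.
That gives the double bond between C-1 and C-2; a bromo group at C-1; an iodo group at C-1.
Prefixes are listed alphabetically: bromo, iodo.
Putting it together: 1-bromo-1-iododec-1-ene.

1-bromo-1-iododec-1-ene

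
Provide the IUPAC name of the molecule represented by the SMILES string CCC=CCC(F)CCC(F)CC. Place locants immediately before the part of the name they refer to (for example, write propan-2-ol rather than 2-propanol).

The longest carbon chain that includes the multiple bond has 11 carbons, so the parent hydride is undecane.
A C=C double bond in the chain gives the infix -ene-.
Number the chain so that numbering from this end puts the double bond at C-3 rather than C-8.
This places the double bond between C-3 and C-4; fluoro groups at C-6 and C-9.
Putting it together: 6,9-difluoroundec-3-ene.

6,9-difluoroundec-3-ene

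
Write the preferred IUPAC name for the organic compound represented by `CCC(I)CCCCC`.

The parent chain contains 8 carbons (octane).
Number the chain so that the substituent locant set {3} is lower than {6} at the first point of difference.
With this numbering: an iodo group at C-3.
The name is 3-iodooctane.

3-iodooctane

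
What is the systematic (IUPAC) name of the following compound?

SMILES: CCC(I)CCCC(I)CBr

The parent chain contains 8 carbons (octane).
Choose the numbering such that the substituent locant set {1,2,6} is lower than {3,7,8} at the first point of difference.
This places a bromo group at C-1; iodo groups at C-2 and C-6.
Substituent prefixes are cited in alphabetical order (multiplying prefixes like di-/tri- are ignored for ordering).
The name is 1-bromo-2,6-diiodooctane.

1-bromo-2,6-diiodooctane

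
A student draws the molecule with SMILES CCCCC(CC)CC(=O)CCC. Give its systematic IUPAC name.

The longest carbon chain that includes the carbonyl has 10 carbons, so the parent hydride is decane.
The principal characteristic group is a ketone (C=O on an internal carbon), named with the suffix -one.
Number the chain so that numbering from this end puts the carbonyl group at C-4 rather than C-7.
With this numbering: the carbonyl at C-4; an ethyl group at C-6.
Assembling the pieces gives 6-ethyldecan-4-one.

6-ethyldecan-4-one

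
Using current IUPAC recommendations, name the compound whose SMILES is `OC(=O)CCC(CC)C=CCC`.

4-ethyloct-5-enoic acid

The longest chain bearing the –COOH group and the multiple bond is 8 carbons long (octane).
A carboxylic acid (terminal –COOH) is the principal characteristic group, giving the suffix -oic acid.
The chain contains a C=C double bond, so the unsaturation ending is -ene.
Choose the numbering such that the carboxylic acid carbon is C-1 by definition.
With this numbering: the double bond between C-5 and C-6; an ethyl group at C-4.
Assembling the pieces gives 4-ethyloct-5-enoic acid.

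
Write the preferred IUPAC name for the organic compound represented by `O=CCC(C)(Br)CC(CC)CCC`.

The longest carbon chain that includes the –CHO group has 8 carbons, so the parent hydride is octane.
The highest-priority functional group is an aldehyde (terminal –CHO), so the name ends in -al.
Number the chain so that the aldehyde carbon is C-1 by definition.
With this numbering: a bromo group at C-3; an ethyl group at C-5; a methyl group at C-3.
Substituent prefixes are cited in alphabetical order (multiplying prefixes like di-/tri- are ignored for ordering).
The name is 3-bromo-5-ethyl-3-methyloctanal.

3-bromo-5-ethyl-3-methyloctanal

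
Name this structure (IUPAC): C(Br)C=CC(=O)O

The longest carbon chain that includes the –COOH group and the multiple bond has 4 carbons, so the parent hydride is butane.
The highest-priority functional group is a carboxylic acid (terminal –COOH), so the name ends in -oic acid.
A C=C double bond in the chain gives the infix -ene-.
Number the chain so that the carboxylic acid carbon is C-1 by definition.
This places the double bond between C-2 and C-3; a bromo group at C-4.
Putting it together: 4-bromobut-2-enoic acid.

4-bromobut-2-enoic acid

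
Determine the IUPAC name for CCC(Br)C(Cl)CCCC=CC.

8-bromo-7-chlorodec-2-ene

The longest carbon chain that includes the multiple bond has 10 carbons, so the parent hydride is decane.
A C=C double bond in the chain gives the infix -ene-.
Choose the numbering such that numbering from this end puts the double bond at C-2 rather than C-8.
With this numbering: the double bond between C-2 and C-3; a bromo group at C-8; a chloro group at C-7.
Prefixes are listed alphabetically: bromo, chloro.
Assembling the pieces gives 8-bromo-7-chlorodec-2-ene.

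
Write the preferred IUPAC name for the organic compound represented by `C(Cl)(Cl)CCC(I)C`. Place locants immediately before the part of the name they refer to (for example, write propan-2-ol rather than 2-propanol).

The longest continuous carbon chain has 5 atoms, so the parent hydride is pentane.
The numbering direction is chosen so that the substituent locant set {1,1,4} is lower than {2,5,5} at the first point of difference.
This places two chloro groups at C-1; an iodo group at C-4.
The substituents are ordered alphabetically, ignoring any di-/tri- multipliers.
The name is 1,1-dichloro-4-iodopentane.

1,1-dichloro-4-iodopentane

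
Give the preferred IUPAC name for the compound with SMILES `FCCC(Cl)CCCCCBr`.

8-bromo-3-chloro-1-fluorooctane

The longest carbon chain is 8 atoms: the parent is octane.
Number the chain so that the substituent locant set {1,3,8} is lower than {1,6,8} at the first point of difference.
This places a bromo group at C-8; a chloro group at C-3; a fluoro group at C-1.
Substituent prefixes are cited in alphabetical order (multiplying prefixes like di-/tri- are ignored for ordering).
Putting it together: 8-bromo-3-chloro-1-fluorooctane.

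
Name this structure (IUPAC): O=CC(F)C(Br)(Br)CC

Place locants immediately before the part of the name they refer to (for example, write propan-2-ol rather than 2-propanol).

3,3-dibromo-2-fluoropentanal

The longest chain bearing the –CHO group is 5 carbons long (pentane).
The highest-priority functional group is an aldehyde (terminal –CHO), so the name ends in -al.
The numbering direction is chosen so that the aldehyde carbon is C-1 by definition.
With this numbering: two bromo groups at C-3; a fluoro group at C-2.
The substituents are ordered alphabetically, ignoring any di-/tri- multipliers.
Assembling the pieces gives 3,3-dibromo-2-fluoropentanal.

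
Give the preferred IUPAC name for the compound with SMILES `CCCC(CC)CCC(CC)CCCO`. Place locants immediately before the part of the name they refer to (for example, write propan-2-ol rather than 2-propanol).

Counting along the main chain through the –OH group gives 10 carbons: the parent is decane.
An alcohol (–OH) is the principal characteristic group, giving the suffix -ol.
Number the chain so that numbering from this end puts the hydroxyl group at C-1 rather than C-10.
This places the hydroxyl at C-1; ethyl groups at C-4 and C-7.
Assembling the pieces gives 4,7-diethyldecan-1-ol.

4,7-diethyldecan-1-ol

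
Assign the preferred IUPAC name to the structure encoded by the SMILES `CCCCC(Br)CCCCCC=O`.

7-bromoundecanal

The longest carbon chain that includes the –CHO group has 11 carbons, so the parent hydride is undecane.
The highest-priority functional group is an aldehyde (terminal –CHO), so the name ends in -al.
Number the chain so that the aldehyde carbon is C-1 by definition.
This places a bromo group at C-7.
Assembling the pieces gives 7-bromoundecanal.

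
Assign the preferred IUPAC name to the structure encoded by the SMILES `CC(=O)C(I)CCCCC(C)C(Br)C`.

9-bromo-3-iodo-8-methyldecan-2-one

The longest carbon chain that includes the carbonyl has 10 carbons, so the parent hydride is decane.
The highest-priority functional group is a ketone (C=O on an internal carbon), so the name ends in -one.
The numbering direction is chosen so that numbering from this end puts the carbonyl group at C-2 rather than C-9.
That gives the carbonyl at C-2; a bromo group at C-9; an iodo group at C-3; a methyl group at C-8.
Prefixes are listed alphabetically: bromo, iodo, methyl.
The name is 9-bromo-3-iodo-8-methyldecan-2-one.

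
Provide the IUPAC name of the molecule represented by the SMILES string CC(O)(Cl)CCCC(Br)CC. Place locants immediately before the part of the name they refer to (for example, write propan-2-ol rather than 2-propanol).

6-bromo-2-chlorooctan-2-ol

The longest carbon chain that includes the –OH group has 8 carbons, so the parent hydride is octane.
The principal characteristic group is an alcohol (–OH), named with the suffix -ol.
Number the chain so that numbering from this end puts the hydroxyl group at C-2 rather than C-7.
This places the hydroxyl at C-2; a bromo group at C-6; a chloro group at C-2.
Prefixes are listed alphabetically: bromo, chloro.
The name is 6-bromo-2-chlorooctan-2-ol.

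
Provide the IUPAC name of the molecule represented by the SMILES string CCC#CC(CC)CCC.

5-ethyloct-3-yne

Counting along the main chain through the multiple bond gives 8 carbons: the parent is octane.
A C≡C triple bond in the chain gives the infix -yne-.
Choose the numbering such that numbering from this end puts the triple bond at C-3 rather than C-5.
That gives the triple bond between C-3 and C-4; an ethyl group at C-5.
The name is 5-ethyloct-3-yne.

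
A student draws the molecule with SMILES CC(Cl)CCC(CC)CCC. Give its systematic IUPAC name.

The longest continuous carbon chain has 8 atoms, so the parent hydride is octane.
Number the chain so that the substituent locant set {2,5} is lower than {4,7} at the first point of difference.
This places a chloro group at C-2; an ethyl group at C-5.
Substituent prefixes are cited in alphabetical order (multiplying prefixes like di-/tri- are ignored for ordering).
The name is 2-chloro-5-ethyloctane.

2-chloro-5-ethyloctane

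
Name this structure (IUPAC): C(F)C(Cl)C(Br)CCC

3-bromo-2-chloro-1-fluorohexane

The longest carbon chain is 6 atoms: the parent is hexane.
The numbering direction is chosen so that the substituent locant set {1,2,3} is lower than {4,5,6} at the first point of difference.
That gives a bromo group at C-3; a chloro group at C-2; a fluoro group at C-1.
Prefixes are listed alphabetically: bromo, chloro, fluoro.
Putting it together: 3-bromo-2-chloro-1-fluorohexane.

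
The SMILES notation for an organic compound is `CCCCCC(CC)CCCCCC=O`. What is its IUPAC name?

7-ethyldodecanal

The longest chain bearing the –CHO group is 12 carbons long (dodecane).
An aldehyde (terminal –CHO) is the principal characteristic group, giving the suffix -al.
Number the chain so that the aldehyde carbon is C-1 by definition.
That gives an ethyl group at C-7.
Assembling the pieces gives 7-ethyldodecanal.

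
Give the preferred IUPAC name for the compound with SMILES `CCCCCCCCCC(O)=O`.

Counting along the main chain through the –COOH group gives 10 carbons: the parent is decane.
A carboxylic acid (terminal –COOH) is the principal characteristic group, giving the suffix -oic acid.
The numbering direction is chosen so that the carboxylic acid carbon is C-1 by definition.
Assembling the pieces gives decanoic acid.

decanoic acid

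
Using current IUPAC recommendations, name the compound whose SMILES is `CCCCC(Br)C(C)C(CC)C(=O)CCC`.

7-bromo-5-ethyl-6-methylundecan-4-one

The longest carbon chain that includes the carbonyl has 11 carbons, so the parent hydride is undecane.
The principal characteristic group is a ketone (C=O on an internal carbon), named with the suffix -one.
The numbering direction is chosen so that numbering from this end puts the carbonyl group at C-4 rather than C-8.
That gives the carbonyl at C-4; a bromo group at C-7; an ethyl group at C-5; a methyl group at C-6.
The substituents are ordered alphabetically, ignoring any di-/tri- multipliers.
The name is 7-bromo-5-ethyl-6-methylundecan-4-one.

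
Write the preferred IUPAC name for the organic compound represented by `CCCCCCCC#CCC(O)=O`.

undec-3-ynoic acid

The longest carbon chain that includes the –COOH group and the multiple bond has 11 carbons, so the parent hydride is undecane.
The highest-priority functional group is a carboxylic acid (terminal –COOH), so the name ends in -oic acid.
There is one C≡C triple bond, indicated by the ending -yne.
Number the chain so that the carboxylic acid carbon is C-1 by definition.
This places the triple bond between C-3 and C-4.
Assembling the pieces gives undec-3-ynoic acid.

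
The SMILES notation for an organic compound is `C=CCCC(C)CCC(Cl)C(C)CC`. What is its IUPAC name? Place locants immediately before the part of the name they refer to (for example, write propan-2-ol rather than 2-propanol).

The longest carbon chain that includes the multiple bond has 11 carbons, so the parent hydride is undecane.
There is one C=C double bond, indicated by the ending -ene.
The numbering direction is chosen so that numbering from this end puts the double bond at C-1 rather than C-10.
With this numbering: the double bond between C-1 and C-2; a chloro group at C-8; methyl groups at C-5 and C-9.
Prefixes are listed alphabetically: chloro, methyl.
Assembling the pieces gives 8-chloro-5,9-dimethylundec-1-ene.

8-chloro-5,9-dimethylundec-1-ene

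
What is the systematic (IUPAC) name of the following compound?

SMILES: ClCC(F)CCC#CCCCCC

The longest chain bearing the multiple bond is 11 carbons long (undecane).
A C≡C triple bond in the chain gives the infix -yne-.
Number the chain so that numbering from this end puts the triple bond at C-5 rather than C-6.
That gives the triple bond between C-5 and C-6; a chloro group at C-1; a fluoro group at C-2.
Prefixes are listed alphabetically: chloro, fluoro.
Assembling the pieces gives 1-chloro-2-fluoroundec-5-yne.

1-chloro-2-fluoroundec-5-yne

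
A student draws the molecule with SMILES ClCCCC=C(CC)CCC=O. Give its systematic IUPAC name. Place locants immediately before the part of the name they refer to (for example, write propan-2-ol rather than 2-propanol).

8-chloro-4-ethyloct-4-enal

The longest chain bearing the –CHO group and the multiple bond is 8 carbons long (octane).
The principal characteristic group is an aldehyde (terminal –CHO), named with the suffix -al.
The chain contains a C=C double bond, so the unsaturation ending is -ene.
The numbering direction is chosen so that the aldehyde carbon is C-1 by definition.
This places the double bond between C-4 and C-5; a chloro group at C-8; an ethyl group at C-4.
Substituent prefixes are cited in alphabetical order (multiplying prefixes like di-/tri- are ignored for ordering).
Assembling the pieces gives 8-chloro-4-ethyloct-4-enal.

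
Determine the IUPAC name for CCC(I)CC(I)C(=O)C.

The longest chain bearing the carbonyl is 7 carbons long (heptane).
The principal characteristic group is a ketone (C=O on an internal carbon), named with the suffix -one.
Number the chain so that numbering from this end puts the carbonyl group at C-2 rather than C-6.
With this numbering: the carbonyl at C-2; iodo groups at C-3 and C-5.
The name is 3,5-diiodoheptan-2-one.

3,5-diiodoheptan-2-one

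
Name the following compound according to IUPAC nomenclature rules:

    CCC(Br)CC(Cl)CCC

3-bromo-5-chlorooctane

The parent chain contains 8 carbons (octane).
Number the chain so that the substituent locant set {3,5} is lower than {4,6} at the first point of difference.
This places a bromo group at C-3; a chloro group at C-5.
Substituent prefixes are cited in alphabetical order (multiplying prefixes like di-/tri- are ignored for ordering).
The name is 3-bromo-5-chlorooctane.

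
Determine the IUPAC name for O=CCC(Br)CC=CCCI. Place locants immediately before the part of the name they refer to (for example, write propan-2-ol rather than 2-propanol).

Counting along the main chain through the –CHO group and the multiple bond gives 8 carbons: the parent is octane.
The principal characteristic group is an aldehyde (terminal –CHO), named with the suffix -al.
There is one C=C double bond, indicated by the ending -ene.
Number the chain so that the aldehyde carbon is C-1 by definition.
That gives the double bond between C-5 and C-6; a bromo group at C-3; an iodo group at C-8.
Prefixes are listed alphabetically: bromo, iodo.
Putting it together: 3-bromo-8-iodooct-5-enal.

3-bromo-8-iodooct-5-enal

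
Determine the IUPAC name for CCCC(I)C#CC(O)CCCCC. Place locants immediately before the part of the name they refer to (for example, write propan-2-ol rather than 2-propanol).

9-iodododec-7-yn-6-ol

The longest chain bearing the –OH group and the multiple bond is 12 carbons long (dodecane).
The highest-priority functional group is an alcohol (–OH), so the name ends in -ol.
A C≡C triple bond in the chain gives the infix -yne-.
Choose the numbering such that numbering from this end puts the hydroxyl group at C-6 rather than C-7.
That gives the hydroxyl at C-6; the triple bond between C-7 and C-8; an iodo group at C-9.
Putting it together: 9-iodododec-7-yn-6-ol.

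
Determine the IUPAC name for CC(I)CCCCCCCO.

Counting along the main chain through the –OH group gives 9 carbons: the parent is nonane.
An alcohol (–OH) is the principal characteristic group, giving the suffix -ol.
Number the chain so that numbering from this end puts the hydroxyl group at C-1 rather than C-9.
That gives the hydroxyl at C-1; an iodo group at C-8.
Putting it together: 8-iodononan-1-ol.

8-iodononan-1-ol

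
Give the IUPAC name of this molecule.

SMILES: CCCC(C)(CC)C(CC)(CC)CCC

4,4,5-triethyl-5-methyloctane

The longest continuous carbon chain has 8 atoms, so the parent hydride is octane.
Number the chain so that the locant sets are identical either way, so the alphabetically earlier ethyl substituent takes the lower locants ({4,4,5} rather than {4,5,5}, first differing at 4 vs 5).
This places ethyl groups at C-4 (×2) and C-5; a methyl group at C-5.
Substituent prefixes are cited in alphabetical order (multiplying prefixes like di-/tri- are ignored for ordering).
Putting it together: 4,4,5-triethyl-5-methyloctane.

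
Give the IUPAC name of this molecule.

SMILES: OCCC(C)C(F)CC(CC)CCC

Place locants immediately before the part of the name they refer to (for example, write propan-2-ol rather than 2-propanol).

6-ethyl-4-fluoro-3-methylnonan-1-ol

Counting along the main chain through the –OH group gives 9 carbons: the parent is nonane.
The highest-priority functional group is an alcohol (–OH), so the name ends in -ol.
Number the chain so that numbering from this end puts the hydroxyl group at C-1 rather than C-9.
This places the hydroxyl at C-1; an ethyl group at C-6; a fluoro group at C-4; a methyl group at C-3.
Substituent prefixes are cited in alphabetical order (multiplying prefixes like di-/tri- are ignored for ordering).
Assembling the pieces gives 6-ethyl-4-fluoro-3-methylnonan-1-ol.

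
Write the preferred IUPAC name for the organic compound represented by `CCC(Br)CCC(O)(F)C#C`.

Counting along the main chain through the –OH group and the multiple bond gives 8 carbons: the parent is octane.
The principal characteristic group is an alcohol (–OH), named with the suffix -ol.
There is one C≡C triple bond, indicated by the ending -yne.
Number the chain so that numbering from this end puts the hydroxyl group at C-3 rather than C-6.
That gives the hydroxyl at C-3; the triple bond between C-1 and C-2; a bromo group at C-6; a fluoro group at C-3.
Substituent prefixes are cited in alphabetical order (multiplying prefixes like di-/tri- are ignored for ordering).
Putting it together: 6-bromo-3-fluorooct-1-yn-3-ol.

6-bromo-3-fluorooct-1-yn-3-ol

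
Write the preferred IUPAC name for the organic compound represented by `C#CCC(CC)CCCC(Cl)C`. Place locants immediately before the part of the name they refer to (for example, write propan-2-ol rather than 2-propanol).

8-chloro-4-ethylnon-1-yne

Counting along the main chain through the multiple bond gives 9 carbons: the parent is nonane.
The chain contains a C≡C triple bond, so the unsaturation ending is -yne.
Number the chain so that numbering from this end puts the triple bond at C-1 rather than C-8.
This places the triple bond between C-1 and C-2; a chloro group at C-8; an ethyl group at C-4.
The substituents are ordered alphabetically, ignoring any di-/tri- multipliers.
Putting it together: 8-chloro-4-ethylnon-1-yne.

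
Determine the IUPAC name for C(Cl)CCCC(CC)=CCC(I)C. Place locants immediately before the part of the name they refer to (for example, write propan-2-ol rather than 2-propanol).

Counting along the main chain through the multiple bond gives 9 carbons: the parent is nonane.
A C=C double bond in the chain gives the infix -ene-.
Choose the numbering such that numbering from this end puts the double bond at C-4 rather than C-5.
That gives the double bond between C-4 and C-5; a chloro group at C-9; an ethyl group at C-5; an iodo group at C-2.
The substituents are ordered alphabetically, ignoring any di-/tri- multipliers.
Assembling the pieces gives 9-chloro-5-ethyl-2-iodonon-4-ene.

9-chloro-5-ethyl-2-iodonon-4-ene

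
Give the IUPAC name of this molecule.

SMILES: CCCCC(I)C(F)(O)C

2-fluoro-3-iodoheptan-2-ol

The longest carbon chain that includes the –OH group has 7 carbons, so the parent hydride is heptane.
An alcohol (–OH) is the principal characteristic group, giving the suffix -ol.
Number the chain so that numbering from this end puts the hydroxyl group at C-2 rather than C-6.
This places the hydroxyl at C-2; a fluoro group at C-2; an iodo group at C-3.
The substituents are ordered alphabetically, ignoring any di-/tri- multipliers.
Putting it together: 2-fluoro-3-iodoheptan-2-ol.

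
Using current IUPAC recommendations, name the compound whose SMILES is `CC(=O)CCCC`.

hexan-2-one

The longest carbon chain that includes the carbonyl has 6 carbons, so the parent hydride is hexane.
The principal characteristic group is a ketone (C=O on an internal carbon), named with the suffix -one.
Number the chain so that numbering from this end puts the carbonyl group at C-2 rather than C-5.
This places the carbonyl at C-2.
Putting it together: hexan-2-one.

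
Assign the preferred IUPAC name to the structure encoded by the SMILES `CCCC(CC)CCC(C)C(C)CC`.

The parent chain contains 10 carbons (decane).
Choose the numbering such that the substituent locant set {3,4,7} is lower than {4,7,8} at the first point of difference.
That gives an ethyl group at C-7; methyl groups at C-3 and C-4.
Substituent prefixes are cited in alphabetical order (multiplying prefixes like di-/tri- are ignored for ordering).
The name is 7-ethyl-3,4-dimethyldecane.

7-ethyl-3,4-dimethyldecane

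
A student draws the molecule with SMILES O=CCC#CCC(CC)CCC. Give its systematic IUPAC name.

Counting along the main chain through the –CHO group and the multiple bond gives 9 carbons: the parent is nonane.
The principal characteristic group is an aldehyde (terminal –CHO), named with the suffix -al.
There is one C≡C triple bond, indicated by the ending -yne.
Choose the numbering such that the aldehyde carbon is C-1 by definition.
With this numbering: the triple bond between C-3 and C-4; an ethyl group at C-6.
Assembling the pieces gives 6-ethylnon-3-ynal.

6-ethylnon-3-ynal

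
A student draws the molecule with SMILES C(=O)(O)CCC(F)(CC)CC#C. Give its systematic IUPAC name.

The longest chain bearing the –COOH group and the multiple bond is 7 carbons long (heptane).
The principal characteristic group is a carboxylic acid (terminal –COOH), named with the suffix -oic acid.
A C≡C triple bond in the chain gives the infix -yne-.
Number the chain so that the carboxylic acid carbon is C-1 by definition.
This places the triple bond between C-6 and C-7; an ethyl group at C-4; a fluoro group at C-4.
Prefixes are listed alphabetically: ethyl, fluoro.
Putting it together: 4-ethyl-4-fluorohept-6-ynoic acid.

4-ethyl-4-fluorohept-6-ynoic acid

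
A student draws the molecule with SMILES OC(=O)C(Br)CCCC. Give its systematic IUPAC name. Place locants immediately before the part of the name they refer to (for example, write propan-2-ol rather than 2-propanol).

The longest chain bearing the –COOH group is 6 carbons long (hexane).
The principal characteristic group is a carboxylic acid (terminal –COOH), named with the suffix -oic acid.
The numbering direction is chosen so that the carboxylic acid carbon is C-1 by definition.
This places a bromo group at C-2.
The name is 2-bromohexanoic acid.

2-bromohexanoic acid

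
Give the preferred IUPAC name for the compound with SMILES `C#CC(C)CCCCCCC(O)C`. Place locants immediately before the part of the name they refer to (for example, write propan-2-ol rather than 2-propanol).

The longest chain bearing the –OH group and the multiple bond is 11 carbons long (undecane).
The highest-priority functional group is an alcohol (–OH), so the name ends in -ol.
A C≡C triple bond in the chain gives the infix -yne-.
Number the chain so that numbering from this end puts the hydroxyl group at C-2 rather than C-10.
With this numbering: the hydroxyl at C-2; the triple bond between C-10 and C-11; a methyl group at C-9.
Assembling the pieces gives 9-methylundec-10-yn-2-ol.

9-methylundec-10-yn-2-ol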